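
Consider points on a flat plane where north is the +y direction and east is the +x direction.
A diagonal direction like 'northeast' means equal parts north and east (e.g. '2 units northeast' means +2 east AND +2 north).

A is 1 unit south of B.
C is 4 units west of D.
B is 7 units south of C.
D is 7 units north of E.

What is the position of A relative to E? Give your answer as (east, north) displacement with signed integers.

Answer: A is at (east=-4, north=-1) relative to E.

Derivation:
Place E at the origin (east=0, north=0).
  D is 7 units north of E: delta (east=+0, north=+7); D at (east=0, north=7).
  C is 4 units west of D: delta (east=-4, north=+0); C at (east=-4, north=7).
  B is 7 units south of C: delta (east=+0, north=-7); B at (east=-4, north=0).
  A is 1 unit south of B: delta (east=+0, north=-1); A at (east=-4, north=-1).
Therefore A relative to E: (east=-4, north=-1).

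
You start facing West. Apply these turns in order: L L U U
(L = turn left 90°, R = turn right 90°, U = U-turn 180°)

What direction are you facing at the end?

Start: West
  L (left (90° counter-clockwise)) -> South
  L (left (90° counter-clockwise)) -> East
  U (U-turn (180°)) -> West
  U (U-turn (180°)) -> East
Final: East

Answer: Final heading: East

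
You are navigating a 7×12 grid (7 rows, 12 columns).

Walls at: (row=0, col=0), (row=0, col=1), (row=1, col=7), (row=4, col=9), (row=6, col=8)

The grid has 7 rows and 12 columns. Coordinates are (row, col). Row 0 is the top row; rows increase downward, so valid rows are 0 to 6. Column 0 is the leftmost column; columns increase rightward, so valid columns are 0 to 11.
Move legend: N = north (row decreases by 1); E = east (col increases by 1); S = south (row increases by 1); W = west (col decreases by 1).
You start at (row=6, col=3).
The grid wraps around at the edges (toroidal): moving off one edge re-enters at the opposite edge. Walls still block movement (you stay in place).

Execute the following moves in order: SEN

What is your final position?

Answer: Final position: (row=6, col=4)

Derivation:
Start: (row=6, col=3)
  S (south): (row=6, col=3) -> (row=0, col=3)
  E (east): (row=0, col=3) -> (row=0, col=4)
  N (north): (row=0, col=4) -> (row=6, col=4)
Final: (row=6, col=4)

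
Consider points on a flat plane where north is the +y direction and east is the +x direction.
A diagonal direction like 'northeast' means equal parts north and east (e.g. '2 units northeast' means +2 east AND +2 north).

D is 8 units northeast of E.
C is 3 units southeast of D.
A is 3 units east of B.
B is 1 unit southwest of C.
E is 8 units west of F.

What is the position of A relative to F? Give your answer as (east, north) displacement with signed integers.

Answer: A is at (east=5, north=4) relative to F.

Derivation:
Place F at the origin (east=0, north=0).
  E is 8 units west of F: delta (east=-8, north=+0); E at (east=-8, north=0).
  D is 8 units northeast of E: delta (east=+8, north=+8); D at (east=0, north=8).
  C is 3 units southeast of D: delta (east=+3, north=-3); C at (east=3, north=5).
  B is 1 unit southwest of C: delta (east=-1, north=-1); B at (east=2, north=4).
  A is 3 units east of B: delta (east=+3, north=+0); A at (east=5, north=4).
Therefore A relative to F: (east=5, north=4).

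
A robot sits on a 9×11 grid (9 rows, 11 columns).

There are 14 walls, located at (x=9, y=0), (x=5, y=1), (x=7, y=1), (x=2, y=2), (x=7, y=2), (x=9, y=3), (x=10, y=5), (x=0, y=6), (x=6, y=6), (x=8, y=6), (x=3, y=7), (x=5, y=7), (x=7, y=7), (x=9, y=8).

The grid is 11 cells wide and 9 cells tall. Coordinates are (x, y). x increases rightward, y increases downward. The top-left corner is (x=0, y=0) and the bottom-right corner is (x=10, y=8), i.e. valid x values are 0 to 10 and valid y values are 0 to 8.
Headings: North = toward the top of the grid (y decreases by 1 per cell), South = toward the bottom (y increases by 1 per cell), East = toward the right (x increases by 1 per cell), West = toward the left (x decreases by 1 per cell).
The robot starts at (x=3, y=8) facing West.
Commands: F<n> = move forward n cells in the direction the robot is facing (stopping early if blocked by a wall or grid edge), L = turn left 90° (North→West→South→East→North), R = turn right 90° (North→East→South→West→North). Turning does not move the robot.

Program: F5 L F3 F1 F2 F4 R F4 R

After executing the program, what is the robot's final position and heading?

Answer: Final position: (x=0, y=8), facing North

Derivation:
Start: (x=3, y=8), facing West
  F5: move forward 3/5 (blocked), now at (x=0, y=8)
  L: turn left, now facing South
  F3: move forward 0/3 (blocked), now at (x=0, y=8)
  F1: move forward 0/1 (blocked), now at (x=0, y=8)
  F2: move forward 0/2 (blocked), now at (x=0, y=8)
  F4: move forward 0/4 (blocked), now at (x=0, y=8)
  R: turn right, now facing West
  F4: move forward 0/4 (blocked), now at (x=0, y=8)
  R: turn right, now facing North
Final: (x=0, y=8), facing North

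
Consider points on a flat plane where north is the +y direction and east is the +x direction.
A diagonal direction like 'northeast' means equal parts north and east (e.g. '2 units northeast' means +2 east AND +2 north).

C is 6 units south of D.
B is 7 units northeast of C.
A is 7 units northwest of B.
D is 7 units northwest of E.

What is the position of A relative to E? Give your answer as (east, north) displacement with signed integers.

Place E at the origin (east=0, north=0).
  D is 7 units northwest of E: delta (east=-7, north=+7); D at (east=-7, north=7).
  C is 6 units south of D: delta (east=+0, north=-6); C at (east=-7, north=1).
  B is 7 units northeast of C: delta (east=+7, north=+7); B at (east=0, north=8).
  A is 7 units northwest of B: delta (east=-7, north=+7); A at (east=-7, north=15).
Therefore A relative to E: (east=-7, north=15).

Answer: A is at (east=-7, north=15) relative to E.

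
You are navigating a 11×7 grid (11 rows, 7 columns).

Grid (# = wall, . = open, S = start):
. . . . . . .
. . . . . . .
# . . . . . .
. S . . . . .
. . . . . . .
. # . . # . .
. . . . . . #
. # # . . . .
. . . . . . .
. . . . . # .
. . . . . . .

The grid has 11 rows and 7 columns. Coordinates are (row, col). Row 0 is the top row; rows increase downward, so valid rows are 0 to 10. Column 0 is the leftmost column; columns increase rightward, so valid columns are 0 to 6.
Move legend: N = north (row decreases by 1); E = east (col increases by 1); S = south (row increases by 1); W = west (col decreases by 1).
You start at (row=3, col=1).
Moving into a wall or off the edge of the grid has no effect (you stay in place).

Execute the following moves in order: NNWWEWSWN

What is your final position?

Start: (row=3, col=1)
  N (north): (row=3, col=1) -> (row=2, col=1)
  N (north): (row=2, col=1) -> (row=1, col=1)
  W (west): (row=1, col=1) -> (row=1, col=0)
  W (west): blocked, stay at (row=1, col=0)
  E (east): (row=1, col=0) -> (row=1, col=1)
  W (west): (row=1, col=1) -> (row=1, col=0)
  S (south): blocked, stay at (row=1, col=0)
  W (west): blocked, stay at (row=1, col=0)
  N (north): (row=1, col=0) -> (row=0, col=0)
Final: (row=0, col=0)

Answer: Final position: (row=0, col=0)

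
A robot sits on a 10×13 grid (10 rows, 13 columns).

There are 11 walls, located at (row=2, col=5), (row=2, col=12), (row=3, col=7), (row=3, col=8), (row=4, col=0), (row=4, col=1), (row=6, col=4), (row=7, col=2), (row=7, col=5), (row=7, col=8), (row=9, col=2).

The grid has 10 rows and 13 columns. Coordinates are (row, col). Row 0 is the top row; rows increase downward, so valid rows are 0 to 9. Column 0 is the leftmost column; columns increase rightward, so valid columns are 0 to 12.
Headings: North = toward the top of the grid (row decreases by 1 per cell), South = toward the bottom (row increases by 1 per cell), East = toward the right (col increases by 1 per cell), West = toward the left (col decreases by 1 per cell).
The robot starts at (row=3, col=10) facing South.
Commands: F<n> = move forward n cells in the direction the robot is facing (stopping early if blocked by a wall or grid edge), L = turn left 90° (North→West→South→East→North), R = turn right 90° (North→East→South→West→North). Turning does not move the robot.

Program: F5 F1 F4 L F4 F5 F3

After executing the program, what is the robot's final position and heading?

Answer: Final position: (row=9, col=12), facing East

Derivation:
Start: (row=3, col=10), facing South
  F5: move forward 5, now at (row=8, col=10)
  F1: move forward 1, now at (row=9, col=10)
  F4: move forward 0/4 (blocked), now at (row=9, col=10)
  L: turn left, now facing East
  F4: move forward 2/4 (blocked), now at (row=9, col=12)
  F5: move forward 0/5 (blocked), now at (row=9, col=12)
  F3: move forward 0/3 (blocked), now at (row=9, col=12)
Final: (row=9, col=12), facing East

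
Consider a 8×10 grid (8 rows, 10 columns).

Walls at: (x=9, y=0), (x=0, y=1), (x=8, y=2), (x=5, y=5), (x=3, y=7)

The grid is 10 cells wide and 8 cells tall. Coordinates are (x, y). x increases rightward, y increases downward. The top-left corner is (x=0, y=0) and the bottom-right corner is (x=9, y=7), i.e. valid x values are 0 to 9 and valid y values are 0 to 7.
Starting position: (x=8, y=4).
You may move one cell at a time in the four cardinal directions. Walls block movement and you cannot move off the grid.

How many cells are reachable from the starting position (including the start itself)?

BFS flood-fill from (x=8, y=4):
  Distance 0: (x=8, y=4)
  Distance 1: (x=8, y=3), (x=7, y=4), (x=9, y=4), (x=8, y=5)
  Distance 2: (x=7, y=3), (x=9, y=3), (x=6, y=4), (x=7, y=5), (x=9, y=5), (x=8, y=6)
  Distance 3: (x=7, y=2), (x=9, y=2), (x=6, y=3), (x=5, y=4), (x=6, y=5), (x=7, y=6), (x=9, y=6), (x=8, y=7)
  Distance 4: (x=7, y=1), (x=9, y=1), (x=6, y=2), (x=5, y=3), (x=4, y=4), (x=6, y=6), (x=7, y=7), (x=9, y=7)
  Distance 5: (x=7, y=0), (x=6, y=1), (x=8, y=1), (x=5, y=2), (x=4, y=3), (x=3, y=4), (x=4, y=5), (x=5, y=6), (x=6, y=7)
  Distance 6: (x=6, y=0), (x=8, y=0), (x=5, y=1), (x=4, y=2), (x=3, y=3), (x=2, y=4), (x=3, y=5), (x=4, y=6), (x=5, y=7)
  Distance 7: (x=5, y=0), (x=4, y=1), (x=3, y=2), (x=2, y=3), (x=1, y=4), (x=2, y=5), (x=3, y=6), (x=4, y=7)
  Distance 8: (x=4, y=0), (x=3, y=1), (x=2, y=2), (x=1, y=3), (x=0, y=4), (x=1, y=5), (x=2, y=6)
  Distance 9: (x=3, y=0), (x=2, y=1), (x=1, y=2), (x=0, y=3), (x=0, y=5), (x=1, y=6), (x=2, y=7)
  Distance 10: (x=2, y=0), (x=1, y=1), (x=0, y=2), (x=0, y=6), (x=1, y=7)
  Distance 11: (x=1, y=0), (x=0, y=7)
  Distance 12: (x=0, y=0)
Total reachable: 75 (grid has 75 open cells total)

Answer: Reachable cells: 75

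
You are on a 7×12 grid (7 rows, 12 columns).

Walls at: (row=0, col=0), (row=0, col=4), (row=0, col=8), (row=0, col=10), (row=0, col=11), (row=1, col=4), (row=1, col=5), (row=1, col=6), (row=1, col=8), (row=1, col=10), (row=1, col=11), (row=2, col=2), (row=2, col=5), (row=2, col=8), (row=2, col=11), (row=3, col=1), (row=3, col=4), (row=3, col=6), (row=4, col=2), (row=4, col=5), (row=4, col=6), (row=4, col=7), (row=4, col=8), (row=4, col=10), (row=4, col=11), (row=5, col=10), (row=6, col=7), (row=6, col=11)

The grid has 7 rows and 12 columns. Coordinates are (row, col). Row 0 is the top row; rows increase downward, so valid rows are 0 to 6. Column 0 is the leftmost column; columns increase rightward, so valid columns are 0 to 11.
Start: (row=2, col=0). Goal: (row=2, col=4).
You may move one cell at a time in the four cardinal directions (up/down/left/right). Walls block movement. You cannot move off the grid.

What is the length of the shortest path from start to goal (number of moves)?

BFS from (row=2, col=0) until reaching (row=2, col=4):
  Distance 0: (row=2, col=0)
  Distance 1: (row=1, col=0), (row=2, col=1), (row=3, col=0)
  Distance 2: (row=1, col=1), (row=4, col=0)
  Distance 3: (row=0, col=1), (row=1, col=2), (row=4, col=1), (row=5, col=0)
  Distance 4: (row=0, col=2), (row=1, col=3), (row=5, col=1), (row=6, col=0)
  Distance 5: (row=0, col=3), (row=2, col=3), (row=5, col=2), (row=6, col=1)
  Distance 6: (row=2, col=4), (row=3, col=3), (row=5, col=3), (row=6, col=2)  <- goal reached here
One shortest path (6 moves): (row=2, col=0) -> (row=2, col=1) -> (row=1, col=1) -> (row=1, col=2) -> (row=1, col=3) -> (row=2, col=3) -> (row=2, col=4)

Answer: Shortest path length: 6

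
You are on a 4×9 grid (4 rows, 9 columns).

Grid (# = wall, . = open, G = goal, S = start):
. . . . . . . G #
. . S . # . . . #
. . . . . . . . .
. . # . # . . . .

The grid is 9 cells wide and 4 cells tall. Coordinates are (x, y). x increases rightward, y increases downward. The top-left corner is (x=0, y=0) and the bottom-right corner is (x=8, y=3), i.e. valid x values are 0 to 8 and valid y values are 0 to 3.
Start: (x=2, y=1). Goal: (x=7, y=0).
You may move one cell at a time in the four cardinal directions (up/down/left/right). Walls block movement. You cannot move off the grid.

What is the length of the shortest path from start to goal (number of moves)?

BFS from (x=2, y=1) until reaching (x=7, y=0):
  Distance 0: (x=2, y=1)
  Distance 1: (x=2, y=0), (x=1, y=1), (x=3, y=1), (x=2, y=2)
  Distance 2: (x=1, y=0), (x=3, y=0), (x=0, y=1), (x=1, y=2), (x=3, y=2)
  Distance 3: (x=0, y=0), (x=4, y=0), (x=0, y=2), (x=4, y=2), (x=1, y=3), (x=3, y=3)
  Distance 4: (x=5, y=0), (x=5, y=2), (x=0, y=3)
  Distance 5: (x=6, y=0), (x=5, y=1), (x=6, y=2), (x=5, y=3)
  Distance 6: (x=7, y=0), (x=6, y=1), (x=7, y=2), (x=6, y=3)  <- goal reached here
One shortest path (6 moves): (x=2, y=1) -> (x=3, y=1) -> (x=3, y=0) -> (x=4, y=0) -> (x=5, y=0) -> (x=6, y=0) -> (x=7, y=0)

Answer: Shortest path length: 6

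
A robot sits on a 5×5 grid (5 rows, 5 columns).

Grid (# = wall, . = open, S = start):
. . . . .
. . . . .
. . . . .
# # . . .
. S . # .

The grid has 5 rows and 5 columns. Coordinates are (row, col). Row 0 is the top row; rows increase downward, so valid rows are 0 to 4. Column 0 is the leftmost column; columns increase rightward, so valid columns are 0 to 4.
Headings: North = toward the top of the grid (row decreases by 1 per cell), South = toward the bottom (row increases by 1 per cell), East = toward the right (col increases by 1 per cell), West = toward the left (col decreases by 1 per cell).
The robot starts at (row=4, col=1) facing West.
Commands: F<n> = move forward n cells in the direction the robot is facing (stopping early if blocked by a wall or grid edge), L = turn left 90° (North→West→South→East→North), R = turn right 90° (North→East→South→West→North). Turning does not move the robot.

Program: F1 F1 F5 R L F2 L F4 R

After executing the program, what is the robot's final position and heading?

Start: (row=4, col=1), facing West
  F1: move forward 1, now at (row=4, col=0)
  F1: move forward 0/1 (blocked), now at (row=4, col=0)
  F5: move forward 0/5 (blocked), now at (row=4, col=0)
  R: turn right, now facing North
  L: turn left, now facing West
  F2: move forward 0/2 (blocked), now at (row=4, col=0)
  L: turn left, now facing South
  F4: move forward 0/4 (blocked), now at (row=4, col=0)
  R: turn right, now facing West
Final: (row=4, col=0), facing West

Answer: Final position: (row=4, col=0), facing West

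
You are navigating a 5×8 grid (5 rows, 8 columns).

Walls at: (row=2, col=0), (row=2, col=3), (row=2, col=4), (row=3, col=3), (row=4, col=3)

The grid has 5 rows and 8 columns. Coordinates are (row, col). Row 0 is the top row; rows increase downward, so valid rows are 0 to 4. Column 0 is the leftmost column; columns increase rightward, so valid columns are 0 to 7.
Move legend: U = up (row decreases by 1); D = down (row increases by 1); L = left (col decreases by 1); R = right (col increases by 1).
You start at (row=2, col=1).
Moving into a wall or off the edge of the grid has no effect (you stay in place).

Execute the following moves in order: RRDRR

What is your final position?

Start: (row=2, col=1)
  R (right): (row=2, col=1) -> (row=2, col=2)
  R (right): blocked, stay at (row=2, col=2)
  D (down): (row=2, col=2) -> (row=3, col=2)
  R (right): blocked, stay at (row=3, col=2)
  R (right): blocked, stay at (row=3, col=2)
Final: (row=3, col=2)

Answer: Final position: (row=3, col=2)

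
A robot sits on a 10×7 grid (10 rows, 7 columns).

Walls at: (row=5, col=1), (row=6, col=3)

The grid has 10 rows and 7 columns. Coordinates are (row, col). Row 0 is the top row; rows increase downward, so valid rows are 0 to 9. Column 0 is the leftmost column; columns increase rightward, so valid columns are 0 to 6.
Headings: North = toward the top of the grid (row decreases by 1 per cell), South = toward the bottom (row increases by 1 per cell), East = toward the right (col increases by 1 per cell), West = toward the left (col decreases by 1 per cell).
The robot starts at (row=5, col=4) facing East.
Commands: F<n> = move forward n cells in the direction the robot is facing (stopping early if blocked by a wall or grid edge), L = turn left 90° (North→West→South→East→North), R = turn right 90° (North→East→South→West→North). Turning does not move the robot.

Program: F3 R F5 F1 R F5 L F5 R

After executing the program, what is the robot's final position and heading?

Answer: Final position: (row=9, col=1), facing West

Derivation:
Start: (row=5, col=4), facing East
  F3: move forward 2/3 (blocked), now at (row=5, col=6)
  R: turn right, now facing South
  F5: move forward 4/5 (blocked), now at (row=9, col=6)
  F1: move forward 0/1 (blocked), now at (row=9, col=6)
  R: turn right, now facing West
  F5: move forward 5, now at (row=9, col=1)
  L: turn left, now facing South
  F5: move forward 0/5 (blocked), now at (row=9, col=1)
  R: turn right, now facing West
Final: (row=9, col=1), facing West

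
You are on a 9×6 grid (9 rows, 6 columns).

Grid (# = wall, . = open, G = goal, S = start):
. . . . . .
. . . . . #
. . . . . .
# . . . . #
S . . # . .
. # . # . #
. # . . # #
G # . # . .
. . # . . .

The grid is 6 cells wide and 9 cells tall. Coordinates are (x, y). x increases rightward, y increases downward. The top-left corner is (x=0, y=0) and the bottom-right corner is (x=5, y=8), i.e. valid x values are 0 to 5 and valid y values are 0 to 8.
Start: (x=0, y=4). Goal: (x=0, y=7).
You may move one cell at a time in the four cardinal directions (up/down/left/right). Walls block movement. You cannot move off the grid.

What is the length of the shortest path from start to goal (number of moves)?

BFS from (x=0, y=4) until reaching (x=0, y=7):
  Distance 0: (x=0, y=4)
  Distance 1: (x=1, y=4), (x=0, y=5)
  Distance 2: (x=1, y=3), (x=2, y=4), (x=0, y=6)
  Distance 3: (x=1, y=2), (x=2, y=3), (x=2, y=5), (x=0, y=7)  <- goal reached here
One shortest path (3 moves): (x=0, y=4) -> (x=0, y=5) -> (x=0, y=6) -> (x=0, y=7)

Answer: Shortest path length: 3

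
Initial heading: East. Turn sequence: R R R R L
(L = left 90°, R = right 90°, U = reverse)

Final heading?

Start: East
  R (right (90° clockwise)) -> South
  R (right (90° clockwise)) -> West
  R (right (90° clockwise)) -> North
  R (right (90° clockwise)) -> East
  L (left (90° counter-clockwise)) -> North
Final: North

Answer: Final heading: North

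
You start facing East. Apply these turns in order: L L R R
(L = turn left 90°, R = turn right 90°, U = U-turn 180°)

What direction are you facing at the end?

Answer: Final heading: East

Derivation:
Start: East
  L (left (90° counter-clockwise)) -> North
  L (left (90° counter-clockwise)) -> West
  R (right (90° clockwise)) -> North
  R (right (90° clockwise)) -> East
Final: East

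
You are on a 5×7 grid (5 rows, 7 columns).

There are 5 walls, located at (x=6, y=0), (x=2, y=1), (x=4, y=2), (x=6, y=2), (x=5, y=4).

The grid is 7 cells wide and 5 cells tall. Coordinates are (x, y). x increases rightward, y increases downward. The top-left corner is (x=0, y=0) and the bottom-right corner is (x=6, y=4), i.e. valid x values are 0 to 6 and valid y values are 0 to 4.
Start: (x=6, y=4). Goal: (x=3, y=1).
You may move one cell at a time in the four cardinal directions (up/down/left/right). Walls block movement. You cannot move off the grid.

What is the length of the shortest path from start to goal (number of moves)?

BFS from (x=6, y=4) until reaching (x=3, y=1):
  Distance 0: (x=6, y=4)
  Distance 1: (x=6, y=3)
  Distance 2: (x=5, y=3)
  Distance 3: (x=5, y=2), (x=4, y=3)
  Distance 4: (x=5, y=1), (x=3, y=3), (x=4, y=4)
  Distance 5: (x=5, y=0), (x=4, y=1), (x=6, y=1), (x=3, y=2), (x=2, y=3), (x=3, y=4)
  Distance 6: (x=4, y=0), (x=3, y=1), (x=2, y=2), (x=1, y=3), (x=2, y=4)  <- goal reached here
One shortest path (6 moves): (x=6, y=4) -> (x=6, y=3) -> (x=5, y=3) -> (x=4, y=3) -> (x=3, y=3) -> (x=3, y=2) -> (x=3, y=1)

Answer: Shortest path length: 6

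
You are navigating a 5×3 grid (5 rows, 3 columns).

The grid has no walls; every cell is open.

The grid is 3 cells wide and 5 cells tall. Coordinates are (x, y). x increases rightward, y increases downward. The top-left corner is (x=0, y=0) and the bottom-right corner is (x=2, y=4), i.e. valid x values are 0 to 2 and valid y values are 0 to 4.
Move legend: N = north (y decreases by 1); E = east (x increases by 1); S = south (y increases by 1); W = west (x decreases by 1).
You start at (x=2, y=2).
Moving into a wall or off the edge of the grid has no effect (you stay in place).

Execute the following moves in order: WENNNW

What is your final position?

Start: (x=2, y=2)
  W (west): (x=2, y=2) -> (x=1, y=2)
  E (east): (x=1, y=2) -> (x=2, y=2)
  N (north): (x=2, y=2) -> (x=2, y=1)
  N (north): (x=2, y=1) -> (x=2, y=0)
  N (north): blocked, stay at (x=2, y=0)
  W (west): (x=2, y=0) -> (x=1, y=0)
Final: (x=1, y=0)

Answer: Final position: (x=1, y=0)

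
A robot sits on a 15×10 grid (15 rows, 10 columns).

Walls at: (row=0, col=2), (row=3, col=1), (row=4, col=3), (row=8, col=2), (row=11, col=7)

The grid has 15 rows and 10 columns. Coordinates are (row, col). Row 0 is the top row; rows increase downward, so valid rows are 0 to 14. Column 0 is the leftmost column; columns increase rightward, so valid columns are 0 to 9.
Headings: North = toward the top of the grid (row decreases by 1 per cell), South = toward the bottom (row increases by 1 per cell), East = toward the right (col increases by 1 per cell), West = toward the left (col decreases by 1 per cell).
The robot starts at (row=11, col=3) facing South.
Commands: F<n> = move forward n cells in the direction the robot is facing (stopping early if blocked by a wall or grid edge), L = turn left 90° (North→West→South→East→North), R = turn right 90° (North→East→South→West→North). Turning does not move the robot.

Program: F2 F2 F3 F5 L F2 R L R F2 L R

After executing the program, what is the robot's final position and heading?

Answer: Final position: (row=14, col=5), facing South

Derivation:
Start: (row=11, col=3), facing South
  F2: move forward 2, now at (row=13, col=3)
  F2: move forward 1/2 (blocked), now at (row=14, col=3)
  F3: move forward 0/3 (blocked), now at (row=14, col=3)
  F5: move forward 0/5 (blocked), now at (row=14, col=3)
  L: turn left, now facing East
  F2: move forward 2, now at (row=14, col=5)
  R: turn right, now facing South
  L: turn left, now facing East
  R: turn right, now facing South
  F2: move forward 0/2 (blocked), now at (row=14, col=5)
  L: turn left, now facing East
  R: turn right, now facing South
Final: (row=14, col=5), facing South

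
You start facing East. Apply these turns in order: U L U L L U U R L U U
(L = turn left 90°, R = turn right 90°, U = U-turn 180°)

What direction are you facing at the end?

Answer: Final heading: South

Derivation:
Start: East
  U (U-turn (180°)) -> West
  L (left (90° counter-clockwise)) -> South
  U (U-turn (180°)) -> North
  L (left (90° counter-clockwise)) -> West
  L (left (90° counter-clockwise)) -> South
  U (U-turn (180°)) -> North
  U (U-turn (180°)) -> South
  R (right (90° clockwise)) -> West
  L (left (90° counter-clockwise)) -> South
  U (U-turn (180°)) -> North
  U (U-turn (180°)) -> South
Final: South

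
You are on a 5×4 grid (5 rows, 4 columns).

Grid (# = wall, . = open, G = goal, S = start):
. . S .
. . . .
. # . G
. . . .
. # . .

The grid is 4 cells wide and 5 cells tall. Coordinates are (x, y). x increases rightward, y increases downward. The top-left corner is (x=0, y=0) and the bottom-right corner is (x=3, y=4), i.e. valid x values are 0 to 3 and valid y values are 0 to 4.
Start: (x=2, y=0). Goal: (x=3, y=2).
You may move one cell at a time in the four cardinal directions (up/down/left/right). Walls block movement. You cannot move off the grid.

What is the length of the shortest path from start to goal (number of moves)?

BFS from (x=2, y=0) until reaching (x=3, y=2):
  Distance 0: (x=2, y=0)
  Distance 1: (x=1, y=0), (x=3, y=0), (x=2, y=1)
  Distance 2: (x=0, y=0), (x=1, y=1), (x=3, y=1), (x=2, y=2)
  Distance 3: (x=0, y=1), (x=3, y=2), (x=2, y=3)  <- goal reached here
One shortest path (3 moves): (x=2, y=0) -> (x=3, y=0) -> (x=3, y=1) -> (x=3, y=2)

Answer: Shortest path length: 3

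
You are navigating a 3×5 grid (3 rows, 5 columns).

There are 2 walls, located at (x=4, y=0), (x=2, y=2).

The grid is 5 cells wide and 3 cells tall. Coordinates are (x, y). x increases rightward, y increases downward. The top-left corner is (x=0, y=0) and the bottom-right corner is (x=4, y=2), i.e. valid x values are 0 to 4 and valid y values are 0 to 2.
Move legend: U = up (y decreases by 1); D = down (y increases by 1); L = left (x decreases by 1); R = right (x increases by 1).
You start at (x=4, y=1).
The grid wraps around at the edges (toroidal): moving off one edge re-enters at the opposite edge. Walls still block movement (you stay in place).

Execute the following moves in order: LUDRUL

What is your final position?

Start: (x=4, y=1)
  L (left): (x=4, y=1) -> (x=3, y=1)
  U (up): (x=3, y=1) -> (x=3, y=0)
  D (down): (x=3, y=0) -> (x=3, y=1)
  R (right): (x=3, y=1) -> (x=4, y=1)
  U (up): blocked, stay at (x=4, y=1)
  L (left): (x=4, y=1) -> (x=3, y=1)
Final: (x=3, y=1)

Answer: Final position: (x=3, y=1)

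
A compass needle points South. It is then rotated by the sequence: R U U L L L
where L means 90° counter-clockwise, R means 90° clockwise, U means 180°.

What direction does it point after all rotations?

Start: South
  R (right (90° clockwise)) -> West
  U (U-turn (180°)) -> East
  U (U-turn (180°)) -> West
  L (left (90° counter-clockwise)) -> South
  L (left (90° counter-clockwise)) -> East
  L (left (90° counter-clockwise)) -> North
Final: North

Answer: Final heading: North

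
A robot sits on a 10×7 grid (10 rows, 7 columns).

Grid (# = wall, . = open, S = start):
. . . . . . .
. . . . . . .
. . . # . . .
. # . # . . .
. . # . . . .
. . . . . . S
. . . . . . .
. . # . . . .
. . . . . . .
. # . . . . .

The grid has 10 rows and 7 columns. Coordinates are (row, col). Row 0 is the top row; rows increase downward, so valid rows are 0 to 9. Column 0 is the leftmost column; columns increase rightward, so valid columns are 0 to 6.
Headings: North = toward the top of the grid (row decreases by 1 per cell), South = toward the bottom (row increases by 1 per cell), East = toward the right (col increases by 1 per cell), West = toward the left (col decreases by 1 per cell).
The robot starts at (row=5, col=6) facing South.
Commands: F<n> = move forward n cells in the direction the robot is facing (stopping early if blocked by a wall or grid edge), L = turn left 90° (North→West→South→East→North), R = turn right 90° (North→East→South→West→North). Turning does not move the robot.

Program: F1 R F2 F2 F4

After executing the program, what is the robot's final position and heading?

Answer: Final position: (row=6, col=0), facing West

Derivation:
Start: (row=5, col=6), facing South
  F1: move forward 1, now at (row=6, col=6)
  R: turn right, now facing West
  F2: move forward 2, now at (row=6, col=4)
  F2: move forward 2, now at (row=6, col=2)
  F4: move forward 2/4 (blocked), now at (row=6, col=0)
Final: (row=6, col=0), facing West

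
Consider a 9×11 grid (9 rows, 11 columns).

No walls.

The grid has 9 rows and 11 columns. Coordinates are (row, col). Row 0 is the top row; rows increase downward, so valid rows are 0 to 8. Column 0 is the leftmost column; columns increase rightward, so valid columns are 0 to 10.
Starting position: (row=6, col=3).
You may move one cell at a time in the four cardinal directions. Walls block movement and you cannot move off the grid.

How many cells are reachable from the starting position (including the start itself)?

Answer: Reachable cells: 99

Derivation:
BFS flood-fill from (row=6, col=3):
  Distance 0: (row=6, col=3)
  Distance 1: (row=5, col=3), (row=6, col=2), (row=6, col=4), (row=7, col=3)
  Distance 2: (row=4, col=3), (row=5, col=2), (row=5, col=4), (row=6, col=1), (row=6, col=5), (row=7, col=2), (row=7, col=4), (row=8, col=3)
  Distance 3: (row=3, col=3), (row=4, col=2), (row=4, col=4), (row=5, col=1), (row=5, col=5), (row=6, col=0), (row=6, col=6), (row=7, col=1), (row=7, col=5), (row=8, col=2), (row=8, col=4)
  Distance 4: (row=2, col=3), (row=3, col=2), (row=3, col=4), (row=4, col=1), (row=4, col=5), (row=5, col=0), (row=5, col=6), (row=6, col=7), (row=7, col=0), (row=7, col=6), (row=8, col=1), (row=8, col=5)
  Distance 5: (row=1, col=3), (row=2, col=2), (row=2, col=4), (row=3, col=1), (row=3, col=5), (row=4, col=0), (row=4, col=6), (row=5, col=7), (row=6, col=8), (row=7, col=7), (row=8, col=0), (row=8, col=6)
  Distance 6: (row=0, col=3), (row=1, col=2), (row=1, col=4), (row=2, col=1), (row=2, col=5), (row=3, col=0), (row=3, col=6), (row=4, col=7), (row=5, col=8), (row=6, col=9), (row=7, col=8), (row=8, col=7)
  Distance 7: (row=0, col=2), (row=0, col=4), (row=1, col=1), (row=1, col=5), (row=2, col=0), (row=2, col=6), (row=3, col=7), (row=4, col=8), (row=5, col=9), (row=6, col=10), (row=7, col=9), (row=8, col=8)
  Distance 8: (row=0, col=1), (row=0, col=5), (row=1, col=0), (row=1, col=6), (row=2, col=7), (row=3, col=8), (row=4, col=9), (row=5, col=10), (row=7, col=10), (row=8, col=9)
  Distance 9: (row=0, col=0), (row=0, col=6), (row=1, col=7), (row=2, col=8), (row=3, col=9), (row=4, col=10), (row=8, col=10)
  Distance 10: (row=0, col=7), (row=1, col=8), (row=2, col=9), (row=3, col=10)
  Distance 11: (row=0, col=8), (row=1, col=9), (row=2, col=10)
  Distance 12: (row=0, col=9), (row=1, col=10)
  Distance 13: (row=0, col=10)
Total reachable: 99 (grid has 99 open cells total)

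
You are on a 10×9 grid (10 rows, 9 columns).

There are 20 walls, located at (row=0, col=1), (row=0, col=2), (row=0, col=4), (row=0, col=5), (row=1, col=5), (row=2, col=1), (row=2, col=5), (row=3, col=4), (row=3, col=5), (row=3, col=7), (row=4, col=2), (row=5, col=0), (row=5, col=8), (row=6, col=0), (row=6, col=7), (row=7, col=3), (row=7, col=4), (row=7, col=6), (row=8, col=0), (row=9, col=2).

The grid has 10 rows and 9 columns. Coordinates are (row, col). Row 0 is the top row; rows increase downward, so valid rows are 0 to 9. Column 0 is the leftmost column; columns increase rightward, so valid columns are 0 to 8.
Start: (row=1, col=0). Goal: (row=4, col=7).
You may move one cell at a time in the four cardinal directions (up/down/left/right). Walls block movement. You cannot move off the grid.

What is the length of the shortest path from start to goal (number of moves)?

BFS from (row=1, col=0) until reaching (row=4, col=7):
  Distance 0: (row=1, col=0)
  Distance 1: (row=0, col=0), (row=1, col=1), (row=2, col=0)
  Distance 2: (row=1, col=2), (row=3, col=0)
  Distance 3: (row=1, col=3), (row=2, col=2), (row=3, col=1), (row=4, col=0)
  Distance 4: (row=0, col=3), (row=1, col=4), (row=2, col=3), (row=3, col=2), (row=4, col=1)
  Distance 5: (row=2, col=4), (row=3, col=3), (row=5, col=1)
  Distance 6: (row=4, col=3), (row=5, col=2), (row=6, col=1)
  Distance 7: (row=4, col=4), (row=5, col=3), (row=6, col=2), (row=7, col=1)
  Distance 8: (row=4, col=5), (row=5, col=4), (row=6, col=3), (row=7, col=0), (row=7, col=2), (row=8, col=1)
  Distance 9: (row=4, col=6), (row=5, col=5), (row=6, col=4), (row=8, col=2), (row=9, col=1)
  Distance 10: (row=3, col=6), (row=4, col=7), (row=5, col=6), (row=6, col=5), (row=8, col=3), (row=9, col=0)  <- goal reached here
One shortest path (10 moves): (row=1, col=0) -> (row=1, col=1) -> (row=1, col=2) -> (row=1, col=3) -> (row=2, col=3) -> (row=3, col=3) -> (row=4, col=3) -> (row=4, col=4) -> (row=4, col=5) -> (row=4, col=6) -> (row=4, col=7)

Answer: Shortest path length: 10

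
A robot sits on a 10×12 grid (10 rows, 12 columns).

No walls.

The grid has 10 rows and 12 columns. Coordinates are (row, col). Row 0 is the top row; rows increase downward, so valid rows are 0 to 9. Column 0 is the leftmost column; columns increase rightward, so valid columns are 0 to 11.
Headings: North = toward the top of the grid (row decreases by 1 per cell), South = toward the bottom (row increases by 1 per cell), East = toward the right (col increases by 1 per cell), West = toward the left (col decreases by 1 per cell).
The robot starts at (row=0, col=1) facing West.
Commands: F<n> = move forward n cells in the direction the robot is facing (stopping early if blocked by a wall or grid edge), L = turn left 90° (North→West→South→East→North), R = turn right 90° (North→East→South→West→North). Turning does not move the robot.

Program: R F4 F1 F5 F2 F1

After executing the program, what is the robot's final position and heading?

Start: (row=0, col=1), facing West
  R: turn right, now facing North
  F4: move forward 0/4 (blocked), now at (row=0, col=1)
  F1: move forward 0/1 (blocked), now at (row=0, col=1)
  F5: move forward 0/5 (blocked), now at (row=0, col=1)
  F2: move forward 0/2 (blocked), now at (row=0, col=1)
  F1: move forward 0/1 (blocked), now at (row=0, col=1)
Final: (row=0, col=1), facing North

Answer: Final position: (row=0, col=1), facing North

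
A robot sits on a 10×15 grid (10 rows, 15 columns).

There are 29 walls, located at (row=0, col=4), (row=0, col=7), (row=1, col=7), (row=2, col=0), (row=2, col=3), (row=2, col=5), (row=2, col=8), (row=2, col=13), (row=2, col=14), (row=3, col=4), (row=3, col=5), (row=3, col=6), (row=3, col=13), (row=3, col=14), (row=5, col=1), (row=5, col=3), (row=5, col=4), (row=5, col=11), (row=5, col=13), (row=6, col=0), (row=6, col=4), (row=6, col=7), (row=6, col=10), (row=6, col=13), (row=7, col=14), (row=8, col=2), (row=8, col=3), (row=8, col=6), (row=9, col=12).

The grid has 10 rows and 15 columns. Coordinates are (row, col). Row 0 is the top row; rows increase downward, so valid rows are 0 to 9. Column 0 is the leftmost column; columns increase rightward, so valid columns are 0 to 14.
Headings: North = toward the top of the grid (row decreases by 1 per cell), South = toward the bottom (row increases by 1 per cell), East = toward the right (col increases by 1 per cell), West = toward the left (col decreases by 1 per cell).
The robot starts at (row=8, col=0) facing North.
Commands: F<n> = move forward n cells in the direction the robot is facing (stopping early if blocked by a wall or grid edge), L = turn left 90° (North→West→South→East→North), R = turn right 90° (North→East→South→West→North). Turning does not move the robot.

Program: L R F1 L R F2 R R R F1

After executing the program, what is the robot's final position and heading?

Start: (row=8, col=0), facing North
  L: turn left, now facing West
  R: turn right, now facing North
  F1: move forward 1, now at (row=7, col=0)
  L: turn left, now facing West
  R: turn right, now facing North
  F2: move forward 0/2 (blocked), now at (row=7, col=0)
  R: turn right, now facing East
  R: turn right, now facing South
  R: turn right, now facing West
  F1: move forward 0/1 (blocked), now at (row=7, col=0)
Final: (row=7, col=0), facing West

Answer: Final position: (row=7, col=0), facing West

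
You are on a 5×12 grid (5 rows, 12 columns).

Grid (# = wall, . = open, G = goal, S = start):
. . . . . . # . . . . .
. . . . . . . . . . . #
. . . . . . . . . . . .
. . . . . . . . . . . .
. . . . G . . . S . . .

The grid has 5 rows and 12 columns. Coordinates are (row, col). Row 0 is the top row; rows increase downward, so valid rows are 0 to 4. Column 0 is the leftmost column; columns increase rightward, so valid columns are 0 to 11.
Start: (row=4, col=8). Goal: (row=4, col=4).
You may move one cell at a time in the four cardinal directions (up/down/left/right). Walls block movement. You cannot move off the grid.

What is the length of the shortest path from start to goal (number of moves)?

BFS from (row=4, col=8) until reaching (row=4, col=4):
  Distance 0: (row=4, col=8)
  Distance 1: (row=3, col=8), (row=4, col=7), (row=4, col=9)
  Distance 2: (row=2, col=8), (row=3, col=7), (row=3, col=9), (row=4, col=6), (row=4, col=10)
  Distance 3: (row=1, col=8), (row=2, col=7), (row=2, col=9), (row=3, col=6), (row=3, col=10), (row=4, col=5), (row=4, col=11)
  Distance 4: (row=0, col=8), (row=1, col=7), (row=1, col=9), (row=2, col=6), (row=2, col=10), (row=3, col=5), (row=3, col=11), (row=4, col=4)  <- goal reached here
One shortest path (4 moves): (row=4, col=8) -> (row=4, col=7) -> (row=4, col=6) -> (row=4, col=5) -> (row=4, col=4)

Answer: Shortest path length: 4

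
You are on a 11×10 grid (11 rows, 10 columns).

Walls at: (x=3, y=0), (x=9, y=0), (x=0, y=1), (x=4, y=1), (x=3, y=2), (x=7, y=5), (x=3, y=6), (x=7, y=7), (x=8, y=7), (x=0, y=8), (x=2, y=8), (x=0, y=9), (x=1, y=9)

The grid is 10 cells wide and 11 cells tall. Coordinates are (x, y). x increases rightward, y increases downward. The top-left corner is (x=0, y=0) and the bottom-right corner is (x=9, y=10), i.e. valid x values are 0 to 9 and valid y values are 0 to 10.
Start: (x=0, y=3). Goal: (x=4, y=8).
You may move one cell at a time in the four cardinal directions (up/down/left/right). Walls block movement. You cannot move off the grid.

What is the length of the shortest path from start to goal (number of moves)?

Answer: Shortest path length: 9

Derivation:
BFS from (x=0, y=3) until reaching (x=4, y=8):
  Distance 0: (x=0, y=3)
  Distance 1: (x=0, y=2), (x=1, y=3), (x=0, y=4)
  Distance 2: (x=1, y=2), (x=2, y=3), (x=1, y=4), (x=0, y=5)
  Distance 3: (x=1, y=1), (x=2, y=2), (x=3, y=3), (x=2, y=4), (x=1, y=5), (x=0, y=6)
  Distance 4: (x=1, y=0), (x=2, y=1), (x=4, y=3), (x=3, y=4), (x=2, y=5), (x=1, y=6), (x=0, y=7)
  Distance 5: (x=0, y=0), (x=2, y=0), (x=3, y=1), (x=4, y=2), (x=5, y=3), (x=4, y=4), (x=3, y=5), (x=2, y=6), (x=1, y=7)
  Distance 6: (x=5, y=2), (x=6, y=3), (x=5, y=4), (x=4, y=5), (x=2, y=7), (x=1, y=8)
  Distance 7: (x=5, y=1), (x=6, y=2), (x=7, y=3), (x=6, y=4), (x=5, y=5), (x=4, y=6), (x=3, y=7)
  Distance 8: (x=5, y=0), (x=6, y=1), (x=7, y=2), (x=8, y=3), (x=7, y=4), (x=6, y=5), (x=5, y=6), (x=4, y=7), (x=3, y=8)
  Distance 9: (x=4, y=0), (x=6, y=0), (x=7, y=1), (x=8, y=2), (x=9, y=3), (x=8, y=4), (x=6, y=6), (x=5, y=7), (x=4, y=8), (x=3, y=9)  <- goal reached here
One shortest path (9 moves): (x=0, y=3) -> (x=1, y=3) -> (x=2, y=3) -> (x=3, y=3) -> (x=4, y=3) -> (x=4, y=4) -> (x=4, y=5) -> (x=4, y=6) -> (x=4, y=7) -> (x=4, y=8)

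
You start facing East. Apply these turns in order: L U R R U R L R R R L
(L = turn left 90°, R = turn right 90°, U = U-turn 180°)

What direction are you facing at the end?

Answer: Final heading: North

Derivation:
Start: East
  L (left (90° counter-clockwise)) -> North
  U (U-turn (180°)) -> South
  R (right (90° clockwise)) -> West
  R (right (90° clockwise)) -> North
  U (U-turn (180°)) -> South
  R (right (90° clockwise)) -> West
  L (left (90° counter-clockwise)) -> South
  R (right (90° clockwise)) -> West
  R (right (90° clockwise)) -> North
  R (right (90° clockwise)) -> East
  L (left (90° counter-clockwise)) -> North
Final: North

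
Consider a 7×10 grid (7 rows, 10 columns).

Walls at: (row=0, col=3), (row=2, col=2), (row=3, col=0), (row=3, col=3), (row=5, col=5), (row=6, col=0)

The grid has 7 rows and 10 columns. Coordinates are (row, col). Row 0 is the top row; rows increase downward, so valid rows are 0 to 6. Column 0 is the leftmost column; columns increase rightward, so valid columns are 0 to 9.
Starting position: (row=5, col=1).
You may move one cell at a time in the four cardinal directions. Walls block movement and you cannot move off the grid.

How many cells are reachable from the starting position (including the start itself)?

Answer: Reachable cells: 64

Derivation:
BFS flood-fill from (row=5, col=1):
  Distance 0: (row=5, col=1)
  Distance 1: (row=4, col=1), (row=5, col=0), (row=5, col=2), (row=6, col=1)
  Distance 2: (row=3, col=1), (row=4, col=0), (row=4, col=2), (row=5, col=3), (row=6, col=2)
  Distance 3: (row=2, col=1), (row=3, col=2), (row=4, col=3), (row=5, col=4), (row=6, col=3)
  Distance 4: (row=1, col=1), (row=2, col=0), (row=4, col=4), (row=6, col=4)
  Distance 5: (row=0, col=1), (row=1, col=0), (row=1, col=2), (row=3, col=4), (row=4, col=5), (row=6, col=5)
  Distance 6: (row=0, col=0), (row=0, col=2), (row=1, col=3), (row=2, col=4), (row=3, col=5), (row=4, col=6), (row=6, col=6)
  Distance 7: (row=1, col=4), (row=2, col=3), (row=2, col=5), (row=3, col=6), (row=4, col=7), (row=5, col=6), (row=6, col=7)
  Distance 8: (row=0, col=4), (row=1, col=5), (row=2, col=6), (row=3, col=7), (row=4, col=8), (row=5, col=7), (row=6, col=8)
  Distance 9: (row=0, col=5), (row=1, col=6), (row=2, col=7), (row=3, col=8), (row=4, col=9), (row=5, col=8), (row=6, col=9)
  Distance 10: (row=0, col=6), (row=1, col=7), (row=2, col=8), (row=3, col=9), (row=5, col=9)
  Distance 11: (row=0, col=7), (row=1, col=8), (row=2, col=9)
  Distance 12: (row=0, col=8), (row=1, col=9)
  Distance 13: (row=0, col=9)
Total reachable: 64 (grid has 64 open cells total)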